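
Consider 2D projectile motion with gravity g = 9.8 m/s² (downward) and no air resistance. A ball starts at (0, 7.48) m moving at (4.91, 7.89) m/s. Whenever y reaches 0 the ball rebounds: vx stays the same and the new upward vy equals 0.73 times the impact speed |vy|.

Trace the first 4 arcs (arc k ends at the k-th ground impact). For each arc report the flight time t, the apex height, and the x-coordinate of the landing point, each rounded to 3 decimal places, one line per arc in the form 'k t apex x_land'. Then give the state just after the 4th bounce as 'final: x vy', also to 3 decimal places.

Arc 1: start y=7.480, vy=7.890 → t=2.280, apex=10.656, x_land=11.194, impact vy=-14.452
  bounce: vy ← 0.73·14.452 = 10.550
Arc 2: start y=0.000, vy=10.550 → t=2.153, apex=5.679, x_land=21.765, impact vy=-10.550
  bounce: vy ← 0.73·10.550 = 7.701
Arc 3: start y=0.000, vy=7.701 → t=1.572, apex=3.026, x_land=29.482, impact vy=-7.701
  bounce: vy ← 0.73·7.701 = 5.622
Arc 4: start y=0.000, vy=5.622 → t=1.147, apex=1.613, x_land=35.116, impact vy=-5.622
  bounce: vy ← 0.73·5.622 = 4.104

1 2.280 10.656 11.194
2 2.153 5.679 21.765
3 1.572 3.026 29.482
4 1.147 1.613 35.116
final: 35.116 4.104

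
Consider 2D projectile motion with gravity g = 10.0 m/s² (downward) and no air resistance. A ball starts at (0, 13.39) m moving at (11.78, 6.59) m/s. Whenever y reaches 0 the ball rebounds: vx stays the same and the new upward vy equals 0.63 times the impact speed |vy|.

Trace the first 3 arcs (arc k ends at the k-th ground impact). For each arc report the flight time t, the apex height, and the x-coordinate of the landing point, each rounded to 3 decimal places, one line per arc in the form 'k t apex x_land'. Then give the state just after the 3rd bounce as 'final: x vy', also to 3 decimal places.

1 2.423 15.561 28.545
2 2.223 6.176 54.730
3 1.400 2.451 71.227
final: 71.227 4.411

Arc 1: start y=13.390, vy=6.590 → t=2.423, apex=15.561, x_land=28.545, impact vy=-17.642
  bounce: vy ← 0.63·17.642 = 11.114
Arc 2: start y=0.000, vy=11.114 → t=2.223, apex=6.176, x_land=54.730, impact vy=-11.114
  bounce: vy ← 0.63·11.114 = 7.002
Arc 3: start y=0.000, vy=7.002 → t=1.400, apex=2.451, x_land=71.227, impact vy=-7.002
  bounce: vy ← 0.63·7.002 = 4.411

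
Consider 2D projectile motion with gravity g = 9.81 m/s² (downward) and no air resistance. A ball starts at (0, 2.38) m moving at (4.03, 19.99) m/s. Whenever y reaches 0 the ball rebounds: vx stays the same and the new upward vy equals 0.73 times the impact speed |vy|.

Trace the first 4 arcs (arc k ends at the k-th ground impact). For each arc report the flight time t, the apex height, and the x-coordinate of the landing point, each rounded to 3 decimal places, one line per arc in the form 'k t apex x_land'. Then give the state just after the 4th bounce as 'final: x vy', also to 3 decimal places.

Arc 1: start y=2.380, vy=19.990 → t=4.191, apex=22.747, x_land=16.891, impact vy=-21.126
  bounce: vy ← 0.73·21.126 = 15.422
Arc 2: start y=0.000, vy=15.422 → t=3.144, apex=12.122, x_land=29.561, impact vy=-15.422
  bounce: vy ← 0.73·15.422 = 11.258
Arc 3: start y=0.000, vy=11.258 → t=2.295, apex=6.460, x_land=38.811, impact vy=-11.258
  bounce: vy ← 0.73·11.258 = 8.218
Arc 4: start y=0.000, vy=8.218 → t=1.675, apex=3.442, x_land=45.563, impact vy=-8.218
  bounce: vy ← 0.73·8.218 = 5.999

1 4.191 22.747 16.891
2 3.144 12.122 29.561
3 2.295 6.460 38.811
4 1.675 3.442 45.563
final: 45.563 5.999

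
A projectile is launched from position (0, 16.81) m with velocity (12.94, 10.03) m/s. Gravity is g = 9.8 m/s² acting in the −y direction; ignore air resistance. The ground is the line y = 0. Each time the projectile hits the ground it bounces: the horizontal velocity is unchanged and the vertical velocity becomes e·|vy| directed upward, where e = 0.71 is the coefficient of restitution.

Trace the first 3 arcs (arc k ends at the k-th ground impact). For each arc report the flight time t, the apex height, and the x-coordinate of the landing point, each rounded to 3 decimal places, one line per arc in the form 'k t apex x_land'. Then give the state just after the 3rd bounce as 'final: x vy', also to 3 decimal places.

1 3.140 21.943 40.627
2 3.005 11.061 79.511
3 2.134 5.576 107.118
final: 107.118 7.422

Arc 1: start y=16.810, vy=10.030 → t=3.140, apex=21.943, x_land=40.627, impact vy=-20.738
  bounce: vy ← 0.71·20.738 = 14.724
Arc 2: start y=0.000, vy=14.724 → t=3.005, apex=11.061, x_land=79.511, impact vy=-14.724
  bounce: vy ← 0.71·14.724 = 10.454
Arc 3: start y=0.000, vy=10.454 → t=2.134, apex=5.576, x_land=107.118, impact vy=-10.454
  bounce: vy ← 0.71·10.454 = 7.422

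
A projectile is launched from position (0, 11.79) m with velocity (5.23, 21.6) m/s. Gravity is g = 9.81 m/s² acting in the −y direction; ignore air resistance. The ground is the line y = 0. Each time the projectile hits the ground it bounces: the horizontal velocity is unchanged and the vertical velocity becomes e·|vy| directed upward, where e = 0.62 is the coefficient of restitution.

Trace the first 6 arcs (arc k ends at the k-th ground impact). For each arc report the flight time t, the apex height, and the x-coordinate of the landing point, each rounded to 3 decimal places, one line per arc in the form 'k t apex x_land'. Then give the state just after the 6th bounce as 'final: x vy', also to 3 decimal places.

Arc 1: start y=11.790, vy=21.600 → t=4.895, apex=35.570, x_land=25.599, impact vy=-26.417
  bounce: vy ← 0.62·26.417 = 16.379
Arc 2: start y=0.000, vy=16.379 → t=3.339, apex=13.673, x_land=43.064, impact vy=-16.379
  bounce: vy ← 0.62·16.379 = 10.155
Arc 3: start y=0.000, vy=10.155 → t=2.070, apex=5.256, x_land=53.891, impact vy=-10.155
  bounce: vy ← 0.62·10.155 = 6.296
Arc 4: start y=0.000, vy=6.296 → t=1.284, apex=2.020, x_land=60.604, impact vy=-6.296
  bounce: vy ← 0.62·6.296 = 3.904
Arc 5: start y=0.000, vy=3.904 → t=0.796, apex=0.777, x_land=64.767, impact vy=-3.904
  bounce: vy ← 0.62·3.904 = 2.420
Arc 6: start y=0.000, vy=2.420 → t=0.493, apex=0.299, x_land=67.347, impact vy=-2.420
  bounce: vy ← 0.62·2.420 = 1.501

1 4.895 35.570 25.599
2 3.339 13.673 43.064
3 2.070 5.256 53.891
4 1.284 2.020 60.604
5 0.796 0.777 64.767
6 0.493 0.299 67.347
final: 67.347 1.501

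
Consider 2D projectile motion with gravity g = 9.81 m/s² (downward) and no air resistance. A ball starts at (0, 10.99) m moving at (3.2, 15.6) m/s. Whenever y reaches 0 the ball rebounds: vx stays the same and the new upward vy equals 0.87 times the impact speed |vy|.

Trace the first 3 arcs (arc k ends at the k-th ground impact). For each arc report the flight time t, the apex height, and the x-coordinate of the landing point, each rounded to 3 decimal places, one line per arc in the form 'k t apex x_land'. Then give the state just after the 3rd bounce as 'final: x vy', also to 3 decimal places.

1 3.774 23.394 12.077
2 3.800 17.707 24.237
3 3.306 13.402 34.816
final: 34.816 14.108

Arc 1: start y=10.990, vy=15.600 → t=3.774, apex=23.394, x_land=12.077, impact vy=-21.424
  bounce: vy ← 0.87·21.424 = 18.639
Arc 2: start y=0.000, vy=18.639 → t=3.800, apex=17.707, x_land=24.237, impact vy=-18.639
  bounce: vy ← 0.87·18.639 = 16.216
Arc 3: start y=0.000, vy=16.216 → t=3.306, apex=13.402, x_land=34.816, impact vy=-16.216
  bounce: vy ← 0.87·16.216 = 14.108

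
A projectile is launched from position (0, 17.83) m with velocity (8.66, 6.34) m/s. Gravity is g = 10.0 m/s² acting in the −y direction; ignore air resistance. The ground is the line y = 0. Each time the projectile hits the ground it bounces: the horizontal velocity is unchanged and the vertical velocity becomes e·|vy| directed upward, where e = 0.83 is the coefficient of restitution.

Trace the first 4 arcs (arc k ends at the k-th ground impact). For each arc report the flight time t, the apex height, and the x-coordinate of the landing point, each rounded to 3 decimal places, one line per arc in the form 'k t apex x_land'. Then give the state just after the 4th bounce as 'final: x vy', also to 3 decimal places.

Arc 1: start y=17.830, vy=6.340 → t=2.626, apex=19.840, x_land=22.741, impact vy=-19.920
  bounce: vy ← 0.83·19.920 = 16.533
Arc 2: start y=0.000, vy=16.533 → t=3.307, apex=13.668, x_land=51.377, impact vy=-16.533
  bounce: vy ← 0.83·16.533 = 13.723
Arc 3: start y=0.000, vy=13.723 → t=2.745, apex=9.416, x_land=75.144, impact vy=-13.723
  bounce: vy ← 0.83·13.723 = 11.390
Arc 4: start y=0.000, vy=11.390 → t=2.278, apex=6.486, x_land=94.872, impact vy=-11.390
  bounce: vy ← 0.83·11.390 = 9.454

1 2.626 19.840 22.741
2 3.307 13.668 51.377
3 2.745 9.416 75.144
4 2.278 6.486 94.872
final: 94.872 9.454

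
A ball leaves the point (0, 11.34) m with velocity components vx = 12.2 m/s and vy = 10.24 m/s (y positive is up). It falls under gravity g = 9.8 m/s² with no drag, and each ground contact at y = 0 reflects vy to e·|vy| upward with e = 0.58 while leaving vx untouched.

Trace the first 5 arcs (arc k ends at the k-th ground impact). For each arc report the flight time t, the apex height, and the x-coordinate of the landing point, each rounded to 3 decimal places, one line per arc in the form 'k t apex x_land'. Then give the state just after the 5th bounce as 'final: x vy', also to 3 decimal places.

1 2.890 16.690 35.264
2 2.141 5.614 61.382
3 1.242 1.889 76.531
4 0.720 0.635 85.317
5 0.418 0.214 90.413
final: 90.413 1.187

Arc 1: start y=11.340, vy=10.240 → t=2.890, apex=16.690, x_land=35.264, impact vy=-18.087
  bounce: vy ← 0.58·18.087 = 10.490
Arc 2: start y=0.000, vy=10.490 → t=2.141, apex=5.614, x_land=61.382, impact vy=-10.490
  bounce: vy ← 0.58·10.490 = 6.084
Arc 3: start y=0.000, vy=6.084 → t=1.242, apex=1.889, x_land=76.531, impact vy=-6.084
  bounce: vy ← 0.58·6.084 = 3.529
Arc 4: start y=0.000, vy=3.529 → t=0.720, apex=0.635, x_land=85.317, impact vy=-3.529
  bounce: vy ← 0.58·3.529 = 2.047
Arc 5: start y=0.000, vy=2.047 → t=0.418, apex=0.214, x_land=90.413, impact vy=-2.047
  bounce: vy ← 0.58·2.047 = 1.187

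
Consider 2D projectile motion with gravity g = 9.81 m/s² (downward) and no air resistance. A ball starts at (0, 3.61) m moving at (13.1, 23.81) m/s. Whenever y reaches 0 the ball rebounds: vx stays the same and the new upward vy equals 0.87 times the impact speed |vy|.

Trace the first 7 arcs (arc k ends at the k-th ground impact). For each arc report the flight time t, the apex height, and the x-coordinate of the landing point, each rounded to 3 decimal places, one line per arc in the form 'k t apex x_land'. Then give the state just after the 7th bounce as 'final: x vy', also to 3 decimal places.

1 5.001 32.505 65.518
2 4.479 24.603 124.196
3 3.897 18.622 175.246
4 3.390 14.095 219.659
5 2.950 10.668 258.299
6 2.566 8.075 291.915
7 2.233 6.112 321.162
final: 321.162 9.527

Arc 1: start y=3.610, vy=23.810 → t=5.001, apex=32.505, x_land=65.518, impact vy=-25.254
  bounce: vy ← 0.87·25.254 = 21.971
Arc 2: start y=0.000, vy=21.971 → t=4.479, apex=24.603, x_land=124.196, impact vy=-21.971
  bounce: vy ← 0.87·21.971 = 19.114
Arc 3: start y=0.000, vy=19.114 → t=3.897, apex=18.622, x_land=175.246, impact vy=-19.114
  bounce: vy ← 0.87·19.114 = 16.630
Arc 4: start y=0.000, vy=16.630 → t=3.390, apex=14.095, x_land=219.659, impact vy=-16.630
  bounce: vy ← 0.87·16.630 = 14.468
Arc 5: start y=0.000, vy=14.468 → t=2.950, apex=10.668, x_land=258.299, impact vy=-14.468
  bounce: vy ← 0.87·14.468 = 12.587
Arc 6: start y=0.000, vy=12.587 → t=2.566, apex=8.075, x_land=291.915, impact vy=-12.587
  bounce: vy ← 0.87·12.587 = 10.951
Arc 7: start y=0.000, vy=10.951 → t=2.233, apex=6.112, x_land=321.162, impact vy=-10.951
  bounce: vy ← 0.87·10.951 = 9.527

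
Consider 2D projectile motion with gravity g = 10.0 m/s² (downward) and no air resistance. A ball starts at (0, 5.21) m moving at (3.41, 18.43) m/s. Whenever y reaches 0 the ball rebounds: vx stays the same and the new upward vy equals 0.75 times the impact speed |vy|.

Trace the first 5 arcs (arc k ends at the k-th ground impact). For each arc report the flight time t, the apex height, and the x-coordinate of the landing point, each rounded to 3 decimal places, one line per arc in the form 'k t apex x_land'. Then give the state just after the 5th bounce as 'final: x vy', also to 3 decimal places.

Arc 1: start y=5.210, vy=18.430 → t=3.950, apex=22.193, x_land=13.469, impact vy=-21.068
  bounce: vy ← 0.75·21.068 = 15.801
Arc 2: start y=0.000, vy=15.801 → t=3.160, apex=12.484, x_land=24.245, impact vy=-15.801
  bounce: vy ← 0.75·15.801 = 11.851
Arc 3: start y=0.000, vy=11.851 → t=2.370, apex=7.022, x_land=32.327, impact vy=-11.851
  bounce: vy ← 0.75·11.851 = 8.888
Arc 4: start y=0.000, vy=8.888 → t=1.778, apex=3.950, x_land=38.389, impact vy=-8.888
  bounce: vy ← 0.75·8.888 = 6.666
Arc 5: start y=0.000, vy=6.666 → t=1.333, apex=2.222, x_land=42.935, impact vy=-6.666
  bounce: vy ← 0.75·6.666 = 5.000

1 3.950 22.193 13.469
2 3.160 12.484 24.245
3 2.370 7.022 32.327
4 1.778 3.950 38.389
5 1.333 2.222 42.935
final: 42.935 5.000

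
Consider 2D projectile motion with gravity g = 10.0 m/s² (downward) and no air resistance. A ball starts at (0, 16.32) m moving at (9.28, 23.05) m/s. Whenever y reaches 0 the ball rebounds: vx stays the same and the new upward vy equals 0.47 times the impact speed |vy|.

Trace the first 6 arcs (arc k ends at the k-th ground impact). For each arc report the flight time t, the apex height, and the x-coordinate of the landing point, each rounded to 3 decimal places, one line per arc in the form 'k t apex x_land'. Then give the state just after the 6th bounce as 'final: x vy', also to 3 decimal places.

Arc 1: start y=16.320, vy=23.050 → t=5.234, apex=42.885, x_land=48.568, impact vy=-29.287
  bounce: vy ← 0.47·29.287 = 13.765
Arc 2: start y=0.000, vy=13.765 → t=2.753, apex=9.473, x_land=74.116, impact vy=-13.765
  bounce: vy ← 0.47·13.765 = 6.469
Arc 3: start y=0.000, vy=6.469 → t=1.294, apex=2.093, x_land=86.123, impact vy=-6.469
  bounce: vy ← 0.47·6.469 = 3.041
Arc 4: start y=0.000, vy=3.041 → t=0.608, apex=0.462, x_land=91.766, impact vy=-3.041
  bounce: vy ← 0.47·3.041 = 1.429
Arc 5: start y=0.000, vy=1.429 → t=0.286, apex=0.102, x_land=94.419, impact vy=-1.429
  bounce: vy ← 0.47·1.429 = 0.672
Arc 6: start y=0.000, vy=0.672 → t=0.134, apex=0.023, x_land=95.665, impact vy=-0.672
  bounce: vy ← 0.47·0.672 = 0.316

1 5.234 42.885 48.568
2 2.753 9.473 74.116
3 1.294 2.093 86.123
4 0.608 0.462 91.766
5 0.286 0.102 94.419
6 0.134 0.023 95.665
final: 95.665 0.316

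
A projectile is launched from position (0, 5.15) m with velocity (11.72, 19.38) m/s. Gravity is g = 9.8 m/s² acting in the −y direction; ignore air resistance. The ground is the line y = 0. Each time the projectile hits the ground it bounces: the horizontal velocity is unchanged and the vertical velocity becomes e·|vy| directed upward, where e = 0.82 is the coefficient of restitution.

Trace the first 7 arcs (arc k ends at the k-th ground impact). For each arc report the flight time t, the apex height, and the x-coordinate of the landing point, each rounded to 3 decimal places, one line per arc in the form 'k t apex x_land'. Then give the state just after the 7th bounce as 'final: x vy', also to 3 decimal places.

1 4.205 24.312 49.283
2 3.653 16.348 92.097
3 2.996 10.992 127.205
4 2.456 7.391 155.993
5 2.014 4.970 179.600
6 1.652 3.342 198.957
7 1.354 2.247 214.830
final: 214.830 5.442

Arc 1: start y=5.150, vy=19.380 → t=4.205, apex=24.312, x_land=49.283, impact vy=-21.829
  bounce: vy ← 0.82·21.829 = 17.900
Arc 2: start y=0.000, vy=17.900 → t=3.653, apex=16.348, x_land=92.097, impact vy=-17.900
  bounce: vy ← 0.82·17.900 = 14.678
Arc 3: start y=0.000, vy=14.678 → t=2.996, apex=10.992, x_land=127.205, impact vy=-14.678
  bounce: vy ← 0.82·14.678 = 12.036
Arc 4: start y=0.000, vy=12.036 → t=2.456, apex=7.391, x_land=155.993, impact vy=-12.036
  bounce: vy ← 0.82·12.036 = 9.870
Arc 5: start y=0.000, vy=9.870 → t=2.014, apex=4.970, x_land=179.600, impact vy=-9.870
  bounce: vy ← 0.82·9.870 = 8.093
Arc 6: start y=0.000, vy=8.093 → t=1.652, apex=3.342, x_land=198.957, impact vy=-8.093
  bounce: vy ← 0.82·8.093 = 6.636
Arc 7: start y=0.000, vy=6.636 → t=1.354, apex=2.247, x_land=214.830, impact vy=-6.636
  bounce: vy ← 0.82·6.636 = 5.442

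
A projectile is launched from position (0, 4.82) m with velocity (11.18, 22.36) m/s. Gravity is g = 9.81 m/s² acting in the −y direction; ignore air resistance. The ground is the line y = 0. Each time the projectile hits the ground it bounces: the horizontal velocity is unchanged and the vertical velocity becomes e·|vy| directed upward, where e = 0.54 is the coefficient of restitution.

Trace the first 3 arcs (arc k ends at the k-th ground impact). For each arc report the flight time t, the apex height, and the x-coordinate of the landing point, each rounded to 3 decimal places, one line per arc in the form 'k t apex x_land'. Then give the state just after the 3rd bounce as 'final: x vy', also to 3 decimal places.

Arc 1: start y=4.820, vy=22.360 → t=4.765, apex=30.303, x_land=53.271, impact vy=-24.383
  bounce: vy ← 0.54·24.383 = 13.167
Arc 2: start y=0.000, vy=13.167 → t=2.684, apex=8.836, x_land=83.282, impact vy=-13.167
  bounce: vy ← 0.54·13.167 = 7.110
Arc 3: start y=0.000, vy=7.110 → t=1.450, apex=2.577, x_land=99.489, impact vy=-7.110
  bounce: vy ← 0.54·7.110 = 3.839

1 4.765 30.303 53.271
2 2.684 8.836 83.282
3 1.450 2.577 99.489
final: 99.489 3.839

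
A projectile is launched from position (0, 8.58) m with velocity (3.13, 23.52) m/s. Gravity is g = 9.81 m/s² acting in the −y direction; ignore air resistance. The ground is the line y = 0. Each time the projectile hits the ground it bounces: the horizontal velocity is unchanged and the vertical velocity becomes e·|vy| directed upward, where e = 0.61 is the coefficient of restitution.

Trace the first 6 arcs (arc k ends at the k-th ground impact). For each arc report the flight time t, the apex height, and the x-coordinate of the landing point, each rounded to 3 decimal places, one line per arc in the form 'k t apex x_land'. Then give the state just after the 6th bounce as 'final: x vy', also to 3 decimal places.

Arc 1: start y=8.580, vy=23.520 → t=5.136, apex=36.775, x_land=16.075, impact vy=-26.861
  bounce: vy ← 0.61·26.861 = 16.385
Arc 2: start y=0.000, vy=16.385 → t=3.341, apex=13.684, x_land=26.531, impact vy=-16.385
  bounce: vy ← 0.61·16.385 = 9.995
Arc 3: start y=0.000, vy=9.995 → t=2.038, apex=5.092, x_land=32.909, impact vy=-9.995
  bounce: vy ← 0.61·9.995 = 6.097
Arc 4: start y=0.000, vy=6.097 → t=1.243, apex=1.895, x_land=36.799, impact vy=-6.097
  bounce: vy ← 0.61·6.097 = 3.719
Arc 5: start y=0.000, vy=3.719 → t=0.758, apex=0.705, x_land=39.173, impact vy=-3.719
  bounce: vy ← 0.61·3.719 = 2.269
Arc 6: start y=0.000, vy=2.269 → t=0.463, apex=0.262, x_land=40.620, impact vy=-2.269
  bounce: vy ← 0.61·2.269 = 1.384

1 5.136 36.775 16.075
2 3.341 13.684 26.531
3 2.038 5.092 32.909
4 1.243 1.895 36.799
5 0.758 0.705 39.173
6 0.463 0.262 40.620
final: 40.620 1.384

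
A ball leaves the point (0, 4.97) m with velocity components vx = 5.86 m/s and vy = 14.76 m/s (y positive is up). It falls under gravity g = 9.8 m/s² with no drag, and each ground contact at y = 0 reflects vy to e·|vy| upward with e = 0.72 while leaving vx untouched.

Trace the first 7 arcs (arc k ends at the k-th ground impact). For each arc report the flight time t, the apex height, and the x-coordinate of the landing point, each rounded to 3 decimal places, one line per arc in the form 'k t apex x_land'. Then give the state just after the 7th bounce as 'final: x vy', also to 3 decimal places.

1 3.318 16.085 19.443
2 2.609 8.339 34.732
3 1.878 4.323 45.740
4 1.353 2.241 53.666
5 0.974 1.162 59.372
6 0.701 0.602 63.481
7 0.505 0.312 66.439
final: 66.439 1.781

Arc 1: start y=4.970, vy=14.760 → t=3.318, apex=16.085, x_land=19.443, impact vy=-17.756
  bounce: vy ← 0.72·17.756 = 12.784
Arc 2: start y=0.000, vy=12.784 → t=2.609, apex=8.339, x_land=34.732, impact vy=-12.784
  bounce: vy ← 0.72·12.784 = 9.205
Arc 3: start y=0.000, vy=9.205 → t=1.878, apex=4.323, x_land=45.740, impact vy=-9.205
  bounce: vy ← 0.72·9.205 = 6.627
Arc 4: start y=0.000, vy=6.627 → t=1.353, apex=2.241, x_land=53.666, impact vy=-6.627
  bounce: vy ← 0.72·6.627 = 4.772
Arc 5: start y=0.000, vy=4.772 → t=0.974, apex=1.162, x_land=59.372, impact vy=-4.772
  bounce: vy ← 0.72·4.772 = 3.436
Arc 6: start y=0.000, vy=3.436 → t=0.701, apex=0.602, x_land=63.481, impact vy=-3.436
  bounce: vy ← 0.72·3.436 = 2.474
Arc 7: start y=0.000, vy=2.474 → t=0.505, apex=0.312, x_land=66.439, impact vy=-2.474
  bounce: vy ← 0.72·2.474 = 1.781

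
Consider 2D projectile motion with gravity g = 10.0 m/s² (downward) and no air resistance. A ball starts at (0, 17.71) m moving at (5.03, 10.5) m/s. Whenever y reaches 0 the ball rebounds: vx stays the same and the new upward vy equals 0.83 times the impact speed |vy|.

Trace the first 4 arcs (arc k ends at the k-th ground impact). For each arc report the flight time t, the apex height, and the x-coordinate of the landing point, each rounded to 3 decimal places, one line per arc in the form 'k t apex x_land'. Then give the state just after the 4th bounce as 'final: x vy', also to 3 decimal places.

Arc 1: start y=17.710, vy=10.500 → t=3.205, apex=23.223, x_land=16.122, impact vy=-21.551
  bounce: vy ← 0.83·21.551 = 17.887
Arc 2: start y=0.000, vy=17.887 → t=3.577, apex=15.998, x_land=34.116, impact vy=-17.887
  bounce: vy ← 0.83·17.887 = 14.847
Arc 3: start y=0.000, vy=14.847 → t=2.969, apex=11.021, x_land=49.052, impact vy=-14.847
  bounce: vy ← 0.83·14.847 = 12.323
Arc 4: start y=0.000, vy=12.323 → t=2.465, apex=7.592, x_land=61.449, impact vy=-12.323
  bounce: vy ← 0.83·12.323 = 10.228

1 3.205 23.223 16.122
2 3.577 15.998 34.116
3 2.969 11.021 49.052
4 2.465 7.592 61.449
final: 61.449 10.228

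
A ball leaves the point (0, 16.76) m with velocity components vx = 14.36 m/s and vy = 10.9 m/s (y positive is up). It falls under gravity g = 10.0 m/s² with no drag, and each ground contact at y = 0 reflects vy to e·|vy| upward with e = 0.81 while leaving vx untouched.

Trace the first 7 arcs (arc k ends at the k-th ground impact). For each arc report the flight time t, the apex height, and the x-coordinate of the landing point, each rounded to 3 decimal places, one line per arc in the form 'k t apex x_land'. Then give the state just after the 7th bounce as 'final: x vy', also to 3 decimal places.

1 3.221 22.701 46.250
2 3.452 14.894 95.818
3 2.796 9.772 135.968
4 2.265 6.411 168.490
5 1.834 4.206 194.832
6 1.486 2.760 216.170
7 1.204 1.811 233.453
final: 233.453 4.874

Arc 1: start y=16.760, vy=10.900 → t=3.221, apex=22.701, x_land=46.250, impact vy=-21.308
  bounce: vy ← 0.81·21.308 = 17.259
Arc 2: start y=0.000, vy=17.259 → t=3.452, apex=14.894, x_land=95.818, impact vy=-17.259
  bounce: vy ← 0.81·17.259 = 13.980
Arc 3: start y=0.000, vy=13.980 → t=2.796, apex=9.772, x_land=135.968, impact vy=-13.980
  bounce: vy ← 0.81·13.980 = 11.324
Arc 4: start y=0.000, vy=11.324 → t=2.265, apex=6.411, x_land=168.490, impact vy=-11.324
  bounce: vy ← 0.81·11.324 = 9.172
Arc 5: start y=0.000, vy=9.172 → t=1.834, apex=4.206, x_land=194.832, impact vy=-9.172
  bounce: vy ← 0.81·9.172 = 7.429
Arc 6: start y=0.000, vy=7.429 → t=1.486, apex=2.760, x_land=216.170, impact vy=-7.429
  bounce: vy ← 0.81·7.429 = 6.018
Arc 7: start y=0.000, vy=6.018 → t=1.204, apex=1.811, x_land=233.453, impact vy=-6.018
  bounce: vy ← 0.81·6.018 = 4.874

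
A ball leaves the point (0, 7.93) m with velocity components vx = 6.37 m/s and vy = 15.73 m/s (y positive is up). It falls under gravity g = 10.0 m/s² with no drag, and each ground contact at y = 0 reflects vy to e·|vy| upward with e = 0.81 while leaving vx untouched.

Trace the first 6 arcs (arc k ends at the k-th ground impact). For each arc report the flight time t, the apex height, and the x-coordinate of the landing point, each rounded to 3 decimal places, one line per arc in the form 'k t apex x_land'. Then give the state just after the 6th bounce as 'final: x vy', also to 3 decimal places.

1 3.588 20.302 22.856
2 3.264 13.320 43.650
3 2.644 8.739 60.493
4 2.142 5.734 74.135
5 1.735 3.762 85.186
6 1.405 2.468 94.137
final: 94.137 5.691

Arc 1: start y=7.930, vy=15.730 → t=3.588, apex=20.302, x_land=22.856, impact vy=-20.150
  bounce: vy ← 0.81·20.150 = 16.322
Arc 2: start y=0.000, vy=16.322 → t=3.264, apex=13.320, x_land=43.650, impact vy=-16.322
  bounce: vy ← 0.81·16.322 = 13.221
Arc 3: start y=0.000, vy=13.221 → t=2.644, apex=8.739, x_land=60.493, impact vy=-13.221
  bounce: vy ← 0.81·13.221 = 10.709
Arc 4: start y=0.000, vy=10.709 → t=2.142, apex=5.734, x_land=74.135, impact vy=-10.709
  bounce: vy ← 0.81·10.709 = 8.674
Arc 5: start y=0.000, vy=8.674 → t=1.735, apex=3.762, x_land=85.186, impact vy=-8.674
  bounce: vy ← 0.81·8.674 = 7.026
Arc 6: start y=0.000, vy=7.026 → t=1.405, apex=2.468, x_land=94.137, impact vy=-7.026
  bounce: vy ← 0.81·7.026 = 5.691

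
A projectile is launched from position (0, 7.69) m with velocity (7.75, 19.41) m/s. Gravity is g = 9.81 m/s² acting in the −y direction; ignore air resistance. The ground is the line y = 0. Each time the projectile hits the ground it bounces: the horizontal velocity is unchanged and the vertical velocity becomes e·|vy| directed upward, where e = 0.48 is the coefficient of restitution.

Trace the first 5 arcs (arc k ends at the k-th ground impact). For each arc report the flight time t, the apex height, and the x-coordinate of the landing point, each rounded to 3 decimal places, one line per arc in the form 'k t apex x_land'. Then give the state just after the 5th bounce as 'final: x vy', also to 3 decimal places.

Arc 1: start y=7.690, vy=19.410 → t=4.320, apex=26.892, x_land=33.481, impact vy=-22.970
  bounce: vy ← 0.48·22.970 = 11.026
Arc 2: start y=0.000, vy=11.026 → t=2.248, apex=6.196, x_land=50.901, impact vy=-11.026
  bounce: vy ← 0.48·11.026 = 5.292
Arc 3: start y=0.000, vy=5.292 → t=1.079, apex=1.428, x_land=59.263, impact vy=-5.292
  bounce: vy ← 0.48·5.292 = 2.540
Arc 4: start y=0.000, vy=2.540 → t=0.518, apex=0.329, x_land=63.277, impact vy=-2.540
  bounce: vy ← 0.48·2.540 = 1.219
Arc 5: start y=0.000, vy=1.219 → t=0.249, apex=0.076, x_land=65.204, impact vy=-1.219
  bounce: vy ← 0.48·1.219 = 0.585

1 4.320 26.892 33.481
2 2.248 6.196 50.901
3 1.079 1.428 59.263
4 0.518 0.329 63.277
5 0.249 0.076 65.204
final: 65.204 0.585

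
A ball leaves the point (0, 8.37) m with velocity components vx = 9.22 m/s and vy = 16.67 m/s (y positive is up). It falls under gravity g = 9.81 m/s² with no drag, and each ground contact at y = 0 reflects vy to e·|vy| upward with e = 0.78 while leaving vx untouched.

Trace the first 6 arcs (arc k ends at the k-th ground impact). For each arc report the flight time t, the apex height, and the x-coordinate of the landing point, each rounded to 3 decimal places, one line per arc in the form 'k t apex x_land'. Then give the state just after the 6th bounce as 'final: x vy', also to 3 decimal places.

Arc 1: start y=8.370, vy=16.670 → t=3.843, apex=22.534, x_land=35.429, impact vy=-21.026
  bounce: vy ← 0.78·21.026 = 16.401
Arc 2: start y=0.000, vy=16.401 → t=3.344, apex=13.709, x_land=66.258, impact vy=-16.401
  bounce: vy ← 0.78·16.401 = 12.792
Arc 3: start y=0.000, vy=12.792 → t=2.608, apex=8.341, x_land=90.304, impact vy=-12.792
  bounce: vy ← 0.78·12.792 = 9.978
Arc 4: start y=0.000, vy=9.978 → t=2.034, apex=5.075, x_land=109.060, impact vy=-9.978
  bounce: vy ← 0.78·9.978 = 7.783
Arc 5: start y=0.000, vy=7.783 → t=1.587, apex=3.087, x_land=123.689, impact vy=-7.783
  bounce: vy ← 0.78·7.783 = 6.071
Arc 6: start y=0.000, vy=6.071 → t=1.238, apex=1.878, x_land=135.101, impact vy=-6.071
  bounce: vy ← 0.78·6.071 = 4.735

1 3.843 22.534 35.429
2 3.344 13.709 66.258
3 2.608 8.341 90.304
4 2.034 5.075 109.060
5 1.587 3.087 123.689
6 1.238 1.878 135.101
final: 135.101 4.735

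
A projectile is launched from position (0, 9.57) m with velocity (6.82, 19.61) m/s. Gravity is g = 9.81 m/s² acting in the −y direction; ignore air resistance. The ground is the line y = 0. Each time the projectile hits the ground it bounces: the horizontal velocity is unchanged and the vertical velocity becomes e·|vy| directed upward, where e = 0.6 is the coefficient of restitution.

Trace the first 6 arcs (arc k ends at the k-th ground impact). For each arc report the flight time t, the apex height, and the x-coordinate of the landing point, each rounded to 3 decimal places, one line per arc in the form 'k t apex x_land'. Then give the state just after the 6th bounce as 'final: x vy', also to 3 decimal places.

1 4.438 29.170 30.265
2 2.926 10.501 50.222
3 1.756 3.780 62.197
4 1.053 1.361 69.382
5 0.632 0.490 73.693
6 0.379 0.176 76.279
final: 76.279 1.116

Arc 1: start y=9.570, vy=19.610 → t=4.438, apex=29.170, x_land=30.265, impact vy=-23.923
  bounce: vy ← 0.6·23.923 = 14.354
Arc 2: start y=0.000, vy=14.354 → t=2.926, apex=10.501, x_land=50.222, impact vy=-14.354
  bounce: vy ← 0.6·14.354 = 8.612
Arc 3: start y=0.000, vy=8.612 → t=1.756, apex=3.780, x_land=62.197, impact vy=-8.612
  bounce: vy ← 0.6·8.612 = 5.167
Arc 4: start y=0.000, vy=5.167 → t=1.053, apex=1.361, x_land=69.382, impact vy=-5.167
  bounce: vy ← 0.6·5.167 = 3.100
Arc 5: start y=0.000, vy=3.100 → t=0.632, apex=0.490, x_land=73.693, impact vy=-3.100
  bounce: vy ← 0.6·3.100 = 1.860
Arc 6: start y=0.000, vy=1.860 → t=0.379, apex=0.176, x_land=76.279, impact vy=-1.860
  bounce: vy ← 0.6·1.860 = 1.116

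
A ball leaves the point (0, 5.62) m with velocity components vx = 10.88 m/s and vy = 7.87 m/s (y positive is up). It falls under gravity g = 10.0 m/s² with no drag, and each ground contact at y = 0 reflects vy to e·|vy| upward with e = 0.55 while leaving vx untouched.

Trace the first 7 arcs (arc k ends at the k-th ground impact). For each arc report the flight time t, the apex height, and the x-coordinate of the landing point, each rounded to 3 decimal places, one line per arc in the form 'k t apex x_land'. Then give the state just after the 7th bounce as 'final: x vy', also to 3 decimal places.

Arc 1: start y=5.620, vy=7.870 → t=2.107, apex=8.717, x_land=22.928, impact vy=-13.204
  bounce: vy ← 0.55·13.204 = 7.262
Arc 2: start y=0.000, vy=7.262 → t=1.452, apex=2.637, x_land=38.730, impact vy=-7.262
  bounce: vy ← 0.55·7.262 = 3.994
Arc 3: start y=0.000, vy=3.994 → t=0.799, apex=0.798, x_land=47.421, impact vy=-3.994
  bounce: vy ← 0.55·3.994 = 2.197
Arc 4: start y=0.000, vy=2.197 → t=0.439, apex=0.241, x_land=52.202, impact vy=-2.197
  bounce: vy ← 0.55·2.197 = 1.208
Arc 5: start y=0.000, vy=1.208 → t=0.242, apex=0.073, x_land=54.831, impact vy=-1.208
  bounce: vy ← 0.55·1.208 = 0.665
Arc 6: start y=0.000, vy=0.665 → t=0.133, apex=0.022, x_land=56.277, impact vy=-0.665
  bounce: vy ← 0.55·0.665 = 0.365
Arc 7: start y=0.000, vy=0.365 → t=0.073, apex=0.007, x_land=57.072, impact vy=-0.365
  bounce: vy ← 0.55·0.365 = 0.201

1 2.107 8.717 22.928
2 1.452 2.637 38.730
3 0.799 0.798 47.421
4 0.439 0.241 52.202
5 0.242 0.073 54.831
6 0.133 0.022 56.277
7 0.073 0.007 57.072
final: 57.072 0.201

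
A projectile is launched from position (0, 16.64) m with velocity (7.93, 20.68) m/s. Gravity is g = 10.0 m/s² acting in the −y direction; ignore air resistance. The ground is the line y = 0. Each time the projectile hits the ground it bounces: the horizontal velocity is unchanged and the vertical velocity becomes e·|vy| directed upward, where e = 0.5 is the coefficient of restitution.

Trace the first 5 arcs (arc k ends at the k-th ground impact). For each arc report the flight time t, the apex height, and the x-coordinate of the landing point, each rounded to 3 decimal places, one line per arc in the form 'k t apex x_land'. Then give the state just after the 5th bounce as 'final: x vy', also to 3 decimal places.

1 4.826 38.023 38.267
2 2.758 9.506 60.136
3 1.379 2.376 71.070
4 0.689 0.594 76.537
5 0.345 0.149 79.270
final: 79.270 0.862

Arc 1: start y=16.640, vy=20.680 → t=4.826, apex=38.023, x_land=38.267, impact vy=-27.576
  bounce: vy ← 0.5·27.576 = 13.788
Arc 2: start y=0.000, vy=13.788 → t=2.758, apex=9.506, x_land=60.136, impact vy=-13.788
  bounce: vy ← 0.5·13.788 = 6.894
Arc 3: start y=0.000, vy=6.894 → t=1.379, apex=2.376, x_land=71.070, impact vy=-6.894
  bounce: vy ← 0.5·6.894 = 3.447
Arc 4: start y=0.000, vy=3.447 → t=0.689, apex=0.594, x_land=76.537, impact vy=-3.447
  bounce: vy ← 0.5·3.447 = 1.724
Arc 5: start y=0.000, vy=1.724 → t=0.345, apex=0.149, x_land=79.270, impact vy=-1.724
  bounce: vy ← 0.5·1.724 = 0.862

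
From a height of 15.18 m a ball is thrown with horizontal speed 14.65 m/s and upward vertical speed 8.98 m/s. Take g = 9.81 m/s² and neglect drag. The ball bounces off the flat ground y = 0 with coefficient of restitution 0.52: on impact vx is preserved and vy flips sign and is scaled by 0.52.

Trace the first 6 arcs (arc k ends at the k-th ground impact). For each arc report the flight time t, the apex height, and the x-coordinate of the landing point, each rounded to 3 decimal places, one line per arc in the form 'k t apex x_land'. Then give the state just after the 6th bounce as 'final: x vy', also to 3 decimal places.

1 2.899 19.290 42.463
2 2.062 5.216 72.678
3 1.072 1.410 88.390
4 0.558 0.381 96.560
5 0.290 0.103 100.808
6 0.151 0.028 103.017
final: 103.017 0.385

Arc 1: start y=15.180, vy=8.980 → t=2.899, apex=19.290, x_land=42.463, impact vy=-19.454
  bounce: vy ← 0.52·19.454 = 10.116
Arc 2: start y=0.000, vy=10.116 → t=2.062, apex=5.216, x_land=72.678, impact vy=-10.116
  bounce: vy ← 0.52·10.116 = 5.260
Arc 3: start y=0.000, vy=5.260 → t=1.072, apex=1.410, x_land=88.390, impact vy=-5.260
  bounce: vy ← 0.52·5.260 = 2.735
Arc 4: start y=0.000, vy=2.735 → t=0.558, apex=0.381, x_land=96.560, impact vy=-2.735
  bounce: vy ← 0.52·2.735 = 1.422
Arc 5: start y=0.000, vy=1.422 → t=0.290, apex=0.103, x_land=100.808, impact vy=-1.422
  bounce: vy ← 0.52·1.422 = 0.740
Arc 6: start y=0.000, vy=0.740 → t=0.151, apex=0.028, x_land=103.017, impact vy=-0.740
  bounce: vy ← 0.52·0.740 = 0.385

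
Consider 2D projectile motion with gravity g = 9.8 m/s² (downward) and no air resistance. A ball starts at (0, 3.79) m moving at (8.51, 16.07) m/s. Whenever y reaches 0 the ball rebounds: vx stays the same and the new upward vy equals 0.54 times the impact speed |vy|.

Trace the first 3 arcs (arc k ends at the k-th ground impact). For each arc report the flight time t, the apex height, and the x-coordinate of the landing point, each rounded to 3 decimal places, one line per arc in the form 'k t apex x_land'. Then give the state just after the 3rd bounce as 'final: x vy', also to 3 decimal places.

1 3.501 16.966 29.790
2 2.010 4.947 46.891
3 1.085 1.443 56.126
final: 56.126 2.871

Arc 1: start y=3.790, vy=16.070 → t=3.501, apex=16.966, x_land=29.790, impact vy=-18.235
  bounce: vy ← 0.54·18.235 = 9.847
Arc 2: start y=0.000, vy=9.847 → t=2.010, apex=4.947, x_land=46.891, impact vy=-9.847
  bounce: vy ← 0.54·9.847 = 5.317
Arc 3: start y=0.000, vy=5.317 → t=1.085, apex=1.443, x_land=56.126, impact vy=-5.317
  bounce: vy ← 0.54·5.317 = 2.871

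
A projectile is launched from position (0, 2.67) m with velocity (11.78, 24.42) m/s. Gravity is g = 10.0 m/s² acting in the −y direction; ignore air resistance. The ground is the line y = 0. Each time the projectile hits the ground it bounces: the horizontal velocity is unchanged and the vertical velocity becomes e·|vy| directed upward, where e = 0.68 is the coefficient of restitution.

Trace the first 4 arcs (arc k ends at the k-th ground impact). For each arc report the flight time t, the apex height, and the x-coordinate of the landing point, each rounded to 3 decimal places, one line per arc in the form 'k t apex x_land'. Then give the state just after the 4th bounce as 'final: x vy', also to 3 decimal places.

Arc 1: start y=2.670, vy=24.420 → t=4.991, apex=32.487, x_land=58.794, impact vy=-25.490
  bounce: vy ← 0.68·25.490 = 17.333
Arc 2: start y=0.000, vy=17.333 → t=3.467, apex=15.022, x_land=99.631, impact vy=-17.333
  bounce: vy ← 0.68·17.333 = 11.787
Arc 3: start y=0.000, vy=11.787 → t=2.357, apex=6.946, x_land=127.400, impact vy=-11.787
  bounce: vy ← 0.68·11.787 = 8.015
Arc 4: start y=0.000, vy=8.015 → t=1.603, apex=3.212, x_land=146.283, impact vy=-8.015
  bounce: vy ← 0.68·8.015 = 5.450

1 4.991 32.487 58.794
2 3.467 15.022 99.631
3 2.357 6.946 127.400
4 1.603 3.212 146.283
final: 146.283 5.450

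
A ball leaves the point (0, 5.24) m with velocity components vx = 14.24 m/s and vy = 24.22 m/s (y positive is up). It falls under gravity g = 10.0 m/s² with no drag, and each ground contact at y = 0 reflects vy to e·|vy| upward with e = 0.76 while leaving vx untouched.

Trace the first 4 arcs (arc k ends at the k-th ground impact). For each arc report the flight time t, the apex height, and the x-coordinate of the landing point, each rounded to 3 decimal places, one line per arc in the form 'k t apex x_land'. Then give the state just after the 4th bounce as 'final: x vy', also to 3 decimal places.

1 5.051 34.570 71.933
2 3.997 19.968 128.847
3 3.038 11.533 172.102
4 2.309 6.662 204.976
final: 204.976 8.772

Arc 1: start y=5.240, vy=24.220 → t=5.051, apex=34.570, x_land=71.933, impact vy=-26.295
  bounce: vy ← 0.76·26.295 = 19.984
Arc 2: start y=0.000, vy=19.984 → t=3.997, apex=19.968, x_land=128.847, impact vy=-19.984
  bounce: vy ← 0.76·19.984 = 15.188
Arc 3: start y=0.000, vy=15.188 → t=3.038, apex=11.533, x_land=172.102, impact vy=-15.188
  bounce: vy ← 0.76·15.188 = 11.543
Arc 4: start y=0.000, vy=11.543 → t=2.309, apex=6.662, x_land=204.976, impact vy=-11.543
  bounce: vy ← 0.76·11.543 = 8.772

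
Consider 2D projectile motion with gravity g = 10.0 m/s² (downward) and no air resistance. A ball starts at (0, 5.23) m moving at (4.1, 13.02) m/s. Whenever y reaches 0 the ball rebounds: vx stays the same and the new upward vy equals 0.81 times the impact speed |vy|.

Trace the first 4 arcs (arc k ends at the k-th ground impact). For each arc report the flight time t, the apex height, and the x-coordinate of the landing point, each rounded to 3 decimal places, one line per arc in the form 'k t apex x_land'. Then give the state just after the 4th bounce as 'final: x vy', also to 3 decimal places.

1 2.958 13.706 12.126
2 2.682 8.993 23.123
3 2.173 5.900 32.031
4 1.760 3.871 39.246
final: 39.246 7.127

Arc 1: start y=5.230, vy=13.020 → t=2.958, apex=13.706, x_land=12.126, impact vy=-16.557
  bounce: vy ← 0.81·16.557 = 13.411
Arc 2: start y=0.000, vy=13.411 → t=2.682, apex=8.993, x_land=23.123, impact vy=-13.411
  bounce: vy ← 0.81·13.411 = 10.863
Arc 3: start y=0.000, vy=10.863 → t=2.173, apex=5.900, x_land=32.031, impact vy=-10.863
  bounce: vy ← 0.81·10.863 = 8.799
Arc 4: start y=0.000, vy=8.799 → t=1.760, apex=3.871, x_land=39.246, impact vy=-8.799
  bounce: vy ← 0.81·8.799 = 7.127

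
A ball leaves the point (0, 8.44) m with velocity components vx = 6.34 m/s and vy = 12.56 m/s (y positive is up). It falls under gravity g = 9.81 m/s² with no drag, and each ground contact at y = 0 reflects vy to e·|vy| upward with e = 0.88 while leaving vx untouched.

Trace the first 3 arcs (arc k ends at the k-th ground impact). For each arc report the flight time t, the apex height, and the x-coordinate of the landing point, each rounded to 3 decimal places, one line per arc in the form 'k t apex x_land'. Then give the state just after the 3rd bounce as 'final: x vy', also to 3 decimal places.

Arc 1: start y=8.440, vy=12.560 → t=3.113, apex=16.480, x_land=19.739, impact vy=-17.982
  bounce: vy ← 0.88·17.982 = 15.824
Arc 2: start y=0.000, vy=15.824 → t=3.226, apex=12.762, x_land=40.192, impact vy=-15.824
  bounce: vy ← 0.88·15.824 = 13.925
Arc 3: start y=0.000, vy=13.925 → t=2.839, apex=9.883, x_land=58.191, impact vy=-13.925
  bounce: vy ← 0.88·13.925 = 12.254

1 3.113 16.480 19.739
2 3.226 12.762 40.192
3 2.839 9.883 58.191
final: 58.191 12.254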